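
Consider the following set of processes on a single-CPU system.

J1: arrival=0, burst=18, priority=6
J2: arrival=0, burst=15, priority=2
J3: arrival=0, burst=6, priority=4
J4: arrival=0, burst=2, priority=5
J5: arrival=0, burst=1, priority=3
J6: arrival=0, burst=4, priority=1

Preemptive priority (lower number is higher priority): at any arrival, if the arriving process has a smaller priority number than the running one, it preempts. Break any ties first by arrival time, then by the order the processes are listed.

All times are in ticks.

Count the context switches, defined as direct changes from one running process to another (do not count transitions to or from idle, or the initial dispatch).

Timeline: | J6 0-4 | J2 4-19 | J5 19-20 | J3 20-26 | J4 26-28 | J1 28-46 |
Completion: J1=46  J2=19  J3=26  J4=28  J5=20  J6=4

5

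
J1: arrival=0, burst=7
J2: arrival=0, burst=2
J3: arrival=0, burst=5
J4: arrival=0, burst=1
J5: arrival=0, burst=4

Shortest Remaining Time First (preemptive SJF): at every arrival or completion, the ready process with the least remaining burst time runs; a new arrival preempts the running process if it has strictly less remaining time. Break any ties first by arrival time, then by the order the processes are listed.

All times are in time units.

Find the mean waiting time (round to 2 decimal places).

Timeline: | J4 0-1 | J2 1-3 | J5 3-7 | J3 7-12 | J1 12-19 |
Completion: J1=19  J2=3  J3=12  J4=1  J5=7
Waiting times: J1=12, J2=1, J3=7, J4=0, J5=3
Average waiting = (12+1+7+0+3) / 5 = 23/5 = 4.60

4.60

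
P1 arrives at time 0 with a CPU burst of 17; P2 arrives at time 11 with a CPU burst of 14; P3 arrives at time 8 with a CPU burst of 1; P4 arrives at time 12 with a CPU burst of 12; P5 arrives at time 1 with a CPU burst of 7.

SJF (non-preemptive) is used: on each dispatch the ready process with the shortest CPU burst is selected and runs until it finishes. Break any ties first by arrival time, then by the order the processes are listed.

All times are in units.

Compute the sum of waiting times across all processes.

Timeline: | P1 0-17 | P3 17-18 | P5 18-25 | P4 25-37 | P2 37-51 |
Completion: P1=17  P2=51  P3=18  P4=37  P5=25
Turnaround (C−A): P1=17  P2=40  P3=10  P4=25  P5=24
Waiting = turnaround − burst: P1=0, P2=26, P3=9, P4=13, P5=17
Total waiting = 0 + 26 + 9 + 13 + 17 = 65

65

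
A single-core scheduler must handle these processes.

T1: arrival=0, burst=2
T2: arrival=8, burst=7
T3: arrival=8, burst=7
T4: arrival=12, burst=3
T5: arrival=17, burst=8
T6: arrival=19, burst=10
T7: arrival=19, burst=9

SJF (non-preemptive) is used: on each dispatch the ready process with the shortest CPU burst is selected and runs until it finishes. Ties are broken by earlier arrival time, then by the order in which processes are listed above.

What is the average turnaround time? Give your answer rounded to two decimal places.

Timeline: | T1 0-2 | idle 2-8 | T2 8-15 | T4 15-18 | T3 18-25 | T5 25-33 | T7 33-42 | T6 42-52 |
Completion: T1=2  T2=15  T3=25  T4=18  T5=33  T6=52  T7=42
Turnaround times: T1=2, T2=7, T3=17, T4=6, T5=16, T6=33, T7=23
Average turnaround = (2+7+17+6+16+33+23) / 7 = 104/7 = 14.86

14.86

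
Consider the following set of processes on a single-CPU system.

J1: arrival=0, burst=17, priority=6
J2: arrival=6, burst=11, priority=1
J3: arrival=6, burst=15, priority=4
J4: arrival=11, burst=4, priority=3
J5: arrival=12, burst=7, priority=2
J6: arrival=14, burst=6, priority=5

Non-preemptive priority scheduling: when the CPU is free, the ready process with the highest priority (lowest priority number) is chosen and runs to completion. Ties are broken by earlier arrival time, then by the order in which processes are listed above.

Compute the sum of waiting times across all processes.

124

Timeline: | J1 0-17 | J2 17-28 | J5 28-35 | J4 35-39 | J3 39-54 | J6 54-60 |
Completion: J1=17  J2=28  J3=54  J4=39  J5=35  J6=60
Waiting = turnaround − burst: J1=0, J2=11, J3=33, J4=24, J5=16, J6=40
Total waiting = 0 + 11 + 33 + 24 + 16 + 40 = 124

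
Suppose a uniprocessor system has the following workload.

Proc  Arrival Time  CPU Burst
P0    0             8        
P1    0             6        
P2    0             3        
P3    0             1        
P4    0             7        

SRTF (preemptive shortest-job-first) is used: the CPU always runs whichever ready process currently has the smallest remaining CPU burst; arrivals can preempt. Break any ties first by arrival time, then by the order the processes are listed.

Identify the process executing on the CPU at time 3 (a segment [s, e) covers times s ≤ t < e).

Schedule: | P3 0-1 | P2 1-4 | P1 4-10 | P4 10-17 | P0 17-25 |
Completion: P0=25  P1=10  P2=4  P3=1  P4=17

P2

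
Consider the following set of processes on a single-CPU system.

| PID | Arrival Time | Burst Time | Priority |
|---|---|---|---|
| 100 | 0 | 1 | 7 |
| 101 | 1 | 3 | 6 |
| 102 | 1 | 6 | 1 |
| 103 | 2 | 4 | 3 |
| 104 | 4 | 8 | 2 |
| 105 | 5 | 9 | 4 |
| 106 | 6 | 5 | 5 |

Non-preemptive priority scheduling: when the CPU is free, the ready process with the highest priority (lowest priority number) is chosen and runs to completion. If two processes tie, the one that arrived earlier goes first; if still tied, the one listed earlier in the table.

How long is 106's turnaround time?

27

Timeline: | 100 0-1 | 102 1-7 | 104 7-15 | 103 15-19 | 105 19-28 | 106 28-33 | 101 33-36 |
Completion: 100=1  101=36  102=7  103=19  104=15  105=28  106=33
Turnaround (C−A): 100=1  101=35  102=6  103=17  104=11  105=23  106=27
Turnaround(106) = completion − arrival = 33 − 6 = 27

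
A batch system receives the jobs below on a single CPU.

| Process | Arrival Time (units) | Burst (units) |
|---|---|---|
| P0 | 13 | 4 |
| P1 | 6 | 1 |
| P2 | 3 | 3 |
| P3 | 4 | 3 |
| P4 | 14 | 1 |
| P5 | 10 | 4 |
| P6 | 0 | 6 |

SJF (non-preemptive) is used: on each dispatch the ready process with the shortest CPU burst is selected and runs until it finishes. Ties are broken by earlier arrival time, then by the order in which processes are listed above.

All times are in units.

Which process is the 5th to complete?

Gantt: | P6 0-6 | P1 6-7 | P2 7-10 | P3 10-13 | P5 13-17 | P4 17-18 | P0 18-22 |
Completion: P0=22  P1=7  P2=10  P3=13  P4=18  P5=17  P6=6
Turnaround (C−A): P0=9  P1=1  P2=7  P3=9  P4=4  P5=7  P6=6
Finish order: P6 → P1 → P2 → P3 → P5 → P4 → P0

P5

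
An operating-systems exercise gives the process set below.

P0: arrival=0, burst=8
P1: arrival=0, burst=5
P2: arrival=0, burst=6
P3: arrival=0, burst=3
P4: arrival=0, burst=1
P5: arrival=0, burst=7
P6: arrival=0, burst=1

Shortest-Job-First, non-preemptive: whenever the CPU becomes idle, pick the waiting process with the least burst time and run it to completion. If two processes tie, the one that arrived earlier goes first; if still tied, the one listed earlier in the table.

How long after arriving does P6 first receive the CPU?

1

Schedule: | P4 0-1 | P6 1-2 | P3 2-5 | P1 5-10 | P2 10-16 | P5 16-23 | P0 23-31 |
Completion: P0=31  P1=10  P2=16  P3=5  P4=1  P5=23  P6=2
Response(P6) = first start − arrival = 1 − 0 = 1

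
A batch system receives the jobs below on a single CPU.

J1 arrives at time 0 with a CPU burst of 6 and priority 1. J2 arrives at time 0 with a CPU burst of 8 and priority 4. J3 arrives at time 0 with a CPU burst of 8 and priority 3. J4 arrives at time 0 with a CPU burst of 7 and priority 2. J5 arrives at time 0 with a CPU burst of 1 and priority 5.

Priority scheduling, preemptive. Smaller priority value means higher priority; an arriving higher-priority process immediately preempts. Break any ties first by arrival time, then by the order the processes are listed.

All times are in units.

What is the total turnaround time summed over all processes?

Gantt: | J1 0-6 | J4 6-13 | J3 13-21 | J2 21-29 | J5 29-30 |
Completion: J1=6  J2=29  J3=21  J4=13  J5=30
Turnaround (C−A): J1=6  J2=29  J3=21  J4=13  J5=30
Turnaround = completion − arrival: J1=6, J2=29, J3=21, J4=13, J5=30
Total turnaround = 6 + 29 + 21 + 13 + 30 = 99

99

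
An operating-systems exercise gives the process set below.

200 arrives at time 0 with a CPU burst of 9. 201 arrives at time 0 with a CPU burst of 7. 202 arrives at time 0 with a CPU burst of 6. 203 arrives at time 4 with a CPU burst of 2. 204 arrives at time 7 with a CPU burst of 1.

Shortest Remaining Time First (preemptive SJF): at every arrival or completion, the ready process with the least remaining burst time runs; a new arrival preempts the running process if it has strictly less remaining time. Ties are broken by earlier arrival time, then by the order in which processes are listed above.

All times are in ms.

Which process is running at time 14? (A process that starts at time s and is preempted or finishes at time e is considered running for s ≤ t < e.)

Schedule: | 202 0-6 | 203 6-8 | 204 8-9 | 201 9-16 | 200 16-25 |
Completion: 200=25  201=16  202=6  203=8  204=9

201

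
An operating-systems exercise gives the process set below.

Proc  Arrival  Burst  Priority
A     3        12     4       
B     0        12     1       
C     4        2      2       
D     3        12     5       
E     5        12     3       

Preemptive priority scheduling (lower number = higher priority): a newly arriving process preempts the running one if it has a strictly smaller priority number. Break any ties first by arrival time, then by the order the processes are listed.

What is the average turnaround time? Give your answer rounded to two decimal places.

Schedule: | B 0-12 | C 12-14 | E 14-26 | A 26-38 | D 38-50 |
Completion: A=38  B=12  C=14  D=50  E=26
Turnaround (C−A): A=35  B=12  C=10  D=47  E=21
Turnaround times: A=35, B=12, C=10, D=47, E=21
Average turnaround = (35+12+10+47+21) / 5 = 125/5 = 25.00

25.00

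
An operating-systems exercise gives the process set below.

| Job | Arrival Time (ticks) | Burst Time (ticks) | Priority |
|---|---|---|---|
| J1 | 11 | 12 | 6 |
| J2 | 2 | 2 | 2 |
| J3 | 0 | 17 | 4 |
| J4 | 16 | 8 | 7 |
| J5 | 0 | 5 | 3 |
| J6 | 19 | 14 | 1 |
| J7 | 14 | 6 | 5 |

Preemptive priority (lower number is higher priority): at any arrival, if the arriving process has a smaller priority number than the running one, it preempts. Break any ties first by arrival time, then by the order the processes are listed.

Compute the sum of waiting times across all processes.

120

Timeline: | J5 0-2 | J2 2-4 | J5 4-7 | J3 7-19 | J6 19-33 | J3 33-38 | J7 38-44 | J1 44-56 | J4 56-64 |
Completion: J1=56  J2=4  J3=38  J4=64  J5=7  J6=33  J7=44
Turnaround (C−A): J1=45  J2=2  J3=38  J4=48  J5=7  J6=14  J7=30
Waiting = turnaround − burst: J1=33, J2=0, J3=21, J4=40, J5=2, J6=0, J7=24
Total waiting = 33 + 0 + 21 + 40 + 2 + 0 + 24 = 120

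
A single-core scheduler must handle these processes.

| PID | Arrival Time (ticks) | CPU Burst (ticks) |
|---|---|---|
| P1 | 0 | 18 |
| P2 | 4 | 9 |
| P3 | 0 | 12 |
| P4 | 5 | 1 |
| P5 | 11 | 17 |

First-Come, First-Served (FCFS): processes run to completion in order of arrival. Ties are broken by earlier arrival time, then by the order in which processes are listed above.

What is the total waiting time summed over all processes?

Schedule: | P1 0-18 | P3 18-30 | P2 30-39 | P4 39-40 | P5 40-57 |
Completion: P1=18  P2=39  P3=30  P4=40  P5=57
Turnaround (C−A): P1=18  P2=35  P3=30  P4=35  P5=46
Waiting = turnaround − burst: P1=0, P2=26, P3=18, P4=34, P5=29
Total waiting = 0 + 26 + 18 + 34 + 29 = 107

107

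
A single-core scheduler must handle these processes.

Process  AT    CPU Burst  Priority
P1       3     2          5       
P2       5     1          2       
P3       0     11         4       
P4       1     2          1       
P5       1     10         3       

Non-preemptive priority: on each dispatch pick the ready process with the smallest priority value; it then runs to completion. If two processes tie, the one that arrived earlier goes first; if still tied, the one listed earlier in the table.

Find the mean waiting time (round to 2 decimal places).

Schedule: | P3 0-11 | P4 11-13 | P2 13-14 | P5 14-24 | P1 24-26 |
Completion: P1=26  P2=14  P3=11  P4=13  P5=24
Waiting times: P1=21, P2=8, P3=0, P4=10, P5=13
Average waiting = (21+8+0+10+13) / 5 = 52/5 = 10.40

10.40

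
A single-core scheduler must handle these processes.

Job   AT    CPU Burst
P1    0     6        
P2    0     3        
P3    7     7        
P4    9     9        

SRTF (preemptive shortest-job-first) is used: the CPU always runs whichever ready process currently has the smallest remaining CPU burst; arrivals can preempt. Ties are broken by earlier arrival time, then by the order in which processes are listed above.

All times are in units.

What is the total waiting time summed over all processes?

12

Schedule: | P2 0-3 | P1 3-9 | P3 9-16 | P4 16-25 |
Completion: P1=9  P2=3  P3=16  P4=25
Waiting = turnaround − burst: P1=3, P2=0, P3=2, P4=7
Total waiting = 3 + 0 + 2 + 7 = 12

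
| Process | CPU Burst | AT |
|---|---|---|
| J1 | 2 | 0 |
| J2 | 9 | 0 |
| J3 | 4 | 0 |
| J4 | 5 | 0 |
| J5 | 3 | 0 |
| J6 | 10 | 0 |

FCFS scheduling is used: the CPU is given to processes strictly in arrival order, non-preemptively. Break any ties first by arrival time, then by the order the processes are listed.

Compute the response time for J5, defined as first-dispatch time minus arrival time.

20

Schedule: | J1 0-2 | J2 2-11 | J3 11-15 | J4 15-20 | J5 20-23 | J6 23-33 |
Completion: J1=2  J2=11  J3=15  J4=20  J5=23  J6=33
Turnaround (C−A): J1=2  J2=11  J3=15  J4=20  J5=23  J6=33
Response(J5) = first start − arrival = 20 − 0 = 20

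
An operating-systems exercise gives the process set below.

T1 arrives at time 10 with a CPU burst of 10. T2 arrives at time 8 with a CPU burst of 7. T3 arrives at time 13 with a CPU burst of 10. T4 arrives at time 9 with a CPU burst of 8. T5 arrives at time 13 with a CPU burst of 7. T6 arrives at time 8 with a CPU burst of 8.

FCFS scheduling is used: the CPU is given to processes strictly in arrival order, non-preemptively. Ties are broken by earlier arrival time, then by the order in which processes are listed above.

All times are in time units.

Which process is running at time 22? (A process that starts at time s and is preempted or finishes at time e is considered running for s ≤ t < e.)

T6

Timeline: | idle 0-8 | T2 8-15 | T6 15-23 | T4 23-31 | T1 31-41 | T3 41-51 | T5 51-58 |
Completion: T1=41  T2=15  T3=51  T4=31  T5=58  T6=23
Turnaround (C−A): T1=31  T2=7  T3=38  T4=22  T5=45  T6=15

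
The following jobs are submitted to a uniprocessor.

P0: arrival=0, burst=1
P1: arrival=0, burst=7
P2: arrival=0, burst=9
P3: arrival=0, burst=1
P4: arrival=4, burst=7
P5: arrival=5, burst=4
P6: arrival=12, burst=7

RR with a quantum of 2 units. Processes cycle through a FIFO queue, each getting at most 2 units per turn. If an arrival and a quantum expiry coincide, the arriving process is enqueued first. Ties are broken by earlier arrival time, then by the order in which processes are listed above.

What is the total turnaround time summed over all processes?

Schedule: | P0 0-1 | P1 1-3 | P2 3-5 | P3 5-6 | P1 6-8 | P4 8-10 | P5 10-12 | P2 12-14 | P1 14-16 | P4 16-18 | P6 18-20 | P5 20-22 | P2 22-24 | P1 24-25 | P4 25-27 | P6 27-29 | P2 29-31 | P4 31-32 | P6 32-34 | P2 34-35 | P6 35-36 |
Completion: P0=1  P1=25  P2=35  P3=6  P4=32  P5=22  P6=36
Turnaround (C−A): P0=1  P1=25  P2=35  P3=6  P4=28  P5=17  P6=24
Turnaround = completion − arrival: P0=1, P1=25, P2=35, P3=6, P4=28, P5=17, P6=24
Total turnaround = 1 + 25 + 35 + 6 + 28 + 17 + 24 = 136

136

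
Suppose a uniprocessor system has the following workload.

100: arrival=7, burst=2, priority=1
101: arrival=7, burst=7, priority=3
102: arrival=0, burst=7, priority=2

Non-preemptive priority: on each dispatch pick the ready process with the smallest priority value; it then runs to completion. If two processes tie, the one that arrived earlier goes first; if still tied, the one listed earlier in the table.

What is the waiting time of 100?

Gantt: | 102 0-7 | 100 7-9 | 101 9-16 |
Completion: 100=9  101=16  102=7
Waiting(100) = turnaround − burst = 2 − 2 = 0

0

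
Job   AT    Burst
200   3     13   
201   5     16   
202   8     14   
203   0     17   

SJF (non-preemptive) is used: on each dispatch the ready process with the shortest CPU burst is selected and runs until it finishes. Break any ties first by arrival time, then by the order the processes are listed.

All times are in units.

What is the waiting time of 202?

22

Timeline: | 203 0-17 | 200 17-30 | 202 30-44 | 201 44-60 |
Completion: 200=30  201=60  202=44  203=17
Turnaround (C−A): 200=27  201=55  202=36  203=17
Waiting(202) = turnaround − burst = 36 − 14 = 22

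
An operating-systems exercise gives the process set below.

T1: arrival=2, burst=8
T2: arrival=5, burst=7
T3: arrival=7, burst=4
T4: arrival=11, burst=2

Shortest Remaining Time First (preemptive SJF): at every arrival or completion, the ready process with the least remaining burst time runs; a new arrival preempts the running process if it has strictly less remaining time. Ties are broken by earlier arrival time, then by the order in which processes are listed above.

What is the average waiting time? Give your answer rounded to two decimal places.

Gantt: | idle 0-2 | T1 2-10 | T3 10-11 | T4 11-13 | T3 13-16 | T2 16-23 |
Completion: T1=10  T2=23  T3=16  T4=13
Turnaround (C−A): T1=8  T2=18  T3=9  T4=2
Waiting times: T1=0, T2=11, T3=5, T4=0
Average waiting = (0+11+5+0) / 4 = 16/4 = 4.00

4.00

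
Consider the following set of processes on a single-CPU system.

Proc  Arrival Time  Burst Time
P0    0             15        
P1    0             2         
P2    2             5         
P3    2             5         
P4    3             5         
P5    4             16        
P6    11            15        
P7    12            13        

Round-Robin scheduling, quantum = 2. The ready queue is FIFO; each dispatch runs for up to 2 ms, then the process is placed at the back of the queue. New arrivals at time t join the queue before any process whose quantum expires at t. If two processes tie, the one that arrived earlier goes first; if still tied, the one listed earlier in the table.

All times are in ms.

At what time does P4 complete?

37

Schedule: | P0 0-2 | P1 2-4 | P2 4-6 | P3 6-8 | P0 8-10 | P4 10-12 | P5 12-14 | P2 14-16 | P3 16-18 | P0 18-20 | P6 20-22 | P7 22-24 | P4 24-26 | P5 26-28 | P2 28-29 | P3 29-30 | P0 30-32 | P6 32-34 | P7 34-36 | P4 36-37 | P5 37-39 | P0 39-41 | P6 41-43 | P7 43-45 | P5 45-47 | P0 47-49 | P6 49-51 | P7 51-53 | P5 53-55 | P0 55-57 | P6 57-59 | P7 59-61 | P5 61-63 | P0 63-64 | P6 64-66 | P7 66-68 | P5 68-70 | P6 70-72 | P7 72-73 | P5 73-75 | P6 75-76 |
Completion: P0=64  P1=4  P2=29  P3=30  P4=37  P5=75  P6=76  P7=73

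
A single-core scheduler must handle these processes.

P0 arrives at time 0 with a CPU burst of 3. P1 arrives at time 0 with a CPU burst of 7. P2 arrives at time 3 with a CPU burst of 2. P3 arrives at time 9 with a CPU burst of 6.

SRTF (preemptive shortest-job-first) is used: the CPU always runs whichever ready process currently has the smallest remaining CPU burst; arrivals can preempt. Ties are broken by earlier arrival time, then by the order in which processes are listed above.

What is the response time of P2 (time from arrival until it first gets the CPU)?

Gantt: | P0 0-3 | P2 3-5 | P1 5-12 | P3 12-18 |
Completion: P0=3  P1=12  P2=5  P3=18
Turnaround (C−A): P0=3  P1=12  P2=2  P3=9
Response(P2) = first start − arrival = 3 − 3 = 0

0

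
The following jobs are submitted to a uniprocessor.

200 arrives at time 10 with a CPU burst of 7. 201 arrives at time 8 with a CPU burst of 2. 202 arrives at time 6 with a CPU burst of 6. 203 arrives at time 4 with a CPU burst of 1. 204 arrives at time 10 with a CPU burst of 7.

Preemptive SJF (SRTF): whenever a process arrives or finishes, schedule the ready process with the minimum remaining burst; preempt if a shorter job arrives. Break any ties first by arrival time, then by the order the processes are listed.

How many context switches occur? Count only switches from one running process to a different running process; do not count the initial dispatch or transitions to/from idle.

Gantt: | idle 0-4 | 203 4-5 | idle 5-6 | 202 6-8 | 201 8-10 | 202 10-14 | 200 14-21 | 204 21-28 |
Completion: 200=21  201=10  202=14  203=5  204=28

4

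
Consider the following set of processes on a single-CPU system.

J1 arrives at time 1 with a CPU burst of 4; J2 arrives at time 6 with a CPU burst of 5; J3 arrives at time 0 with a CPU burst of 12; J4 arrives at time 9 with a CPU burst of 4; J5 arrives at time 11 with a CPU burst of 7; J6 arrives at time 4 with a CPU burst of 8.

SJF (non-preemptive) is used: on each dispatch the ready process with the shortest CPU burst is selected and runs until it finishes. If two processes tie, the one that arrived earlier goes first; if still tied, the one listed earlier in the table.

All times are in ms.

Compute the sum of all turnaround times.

Timeline: | J3 0-12 | J1 12-16 | J4 16-20 | J2 20-25 | J5 25-32 | J6 32-40 |
Completion: J1=16  J2=25  J3=12  J4=20  J5=32  J6=40
Turnaround (C−A): J1=15  J2=19  J3=12  J4=11  J5=21  J6=36
Turnaround = completion − arrival: J1=15, J2=19, J3=12, J4=11, J5=21, J6=36
Total turnaround = 15 + 19 + 12 + 11 + 21 + 36 = 114

114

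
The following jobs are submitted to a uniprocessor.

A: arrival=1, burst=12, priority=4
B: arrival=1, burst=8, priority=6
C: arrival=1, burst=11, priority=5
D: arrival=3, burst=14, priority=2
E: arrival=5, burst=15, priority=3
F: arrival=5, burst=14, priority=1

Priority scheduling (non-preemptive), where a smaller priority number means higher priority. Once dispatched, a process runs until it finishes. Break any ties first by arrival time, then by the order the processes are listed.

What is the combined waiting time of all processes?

189

Timeline: | idle 0-1 | A 1-13 | F 13-27 | D 27-41 | E 41-56 | C 56-67 | B 67-75 |
Completion: A=13  B=75  C=67  D=41  E=56  F=27
Turnaround (C−A): A=12  B=74  C=66  D=38  E=51  F=22
Waiting = turnaround − burst: A=0, B=66, C=55, D=24, E=36, F=8
Total waiting = 0 + 66 + 55 + 24 + 36 + 8 = 189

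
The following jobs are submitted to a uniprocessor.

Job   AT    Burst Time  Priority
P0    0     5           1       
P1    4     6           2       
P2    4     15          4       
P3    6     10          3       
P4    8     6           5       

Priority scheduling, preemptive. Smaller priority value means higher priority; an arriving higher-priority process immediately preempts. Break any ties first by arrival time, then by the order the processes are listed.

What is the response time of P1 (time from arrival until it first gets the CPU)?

Schedule: | P0 0-5 | P1 5-11 | P3 11-21 | P2 21-36 | P4 36-42 |
Completion: P0=5  P1=11  P2=36  P3=21  P4=42
Response(P1) = first start − arrival = 5 − 4 = 1

1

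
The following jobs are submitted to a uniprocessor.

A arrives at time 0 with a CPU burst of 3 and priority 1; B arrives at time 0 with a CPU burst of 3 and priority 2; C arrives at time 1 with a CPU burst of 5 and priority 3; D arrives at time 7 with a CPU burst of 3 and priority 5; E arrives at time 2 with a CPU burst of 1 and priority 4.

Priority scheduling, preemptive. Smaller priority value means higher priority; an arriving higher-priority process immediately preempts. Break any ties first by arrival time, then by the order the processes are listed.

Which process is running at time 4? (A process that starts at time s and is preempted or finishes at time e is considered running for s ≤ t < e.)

Gantt: | A 0-3 | B 3-6 | C 6-11 | E 11-12 | D 12-15 |
Completion: A=3  B=6  C=11  D=15  E=12
Turnaround (C−A): A=3  B=6  C=10  D=8  E=10

B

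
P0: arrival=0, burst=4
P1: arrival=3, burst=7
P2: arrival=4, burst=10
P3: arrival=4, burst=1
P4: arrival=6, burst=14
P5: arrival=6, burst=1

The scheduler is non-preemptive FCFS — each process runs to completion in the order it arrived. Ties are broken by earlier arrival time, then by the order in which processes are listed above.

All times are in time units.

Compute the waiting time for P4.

16

Schedule: | P0 0-4 | P1 4-11 | P2 11-21 | P3 21-22 | P4 22-36 | P5 36-37 |
Completion: P0=4  P1=11  P2=21  P3=22  P4=36  P5=37
Waiting(P4) = turnaround − burst = 30 − 14 = 16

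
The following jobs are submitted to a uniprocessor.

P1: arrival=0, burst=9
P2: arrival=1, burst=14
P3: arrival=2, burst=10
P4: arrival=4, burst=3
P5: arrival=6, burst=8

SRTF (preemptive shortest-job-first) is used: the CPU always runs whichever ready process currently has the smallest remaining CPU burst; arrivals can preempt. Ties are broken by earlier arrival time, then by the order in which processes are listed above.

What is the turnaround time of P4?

3

Timeline: | P1 0-4 | P4 4-7 | P1 7-12 | P5 12-20 | P3 20-30 | P2 30-44 |
Completion: P1=12  P2=44  P3=30  P4=7  P5=20
Turnaround(P4) = completion − arrival = 7 − 4 = 3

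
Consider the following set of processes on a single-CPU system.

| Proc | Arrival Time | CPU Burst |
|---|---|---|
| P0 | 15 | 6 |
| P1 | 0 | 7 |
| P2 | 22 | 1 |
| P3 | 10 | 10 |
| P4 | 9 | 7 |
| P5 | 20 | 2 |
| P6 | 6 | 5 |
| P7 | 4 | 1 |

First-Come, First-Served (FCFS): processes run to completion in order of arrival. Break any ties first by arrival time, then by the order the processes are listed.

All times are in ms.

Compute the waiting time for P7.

3

Timeline: | P1 0-7 | P7 7-8 | P6 8-13 | P4 13-20 | P3 20-30 | P0 30-36 | P5 36-38 | P2 38-39 |
Completion: P0=36  P1=7  P2=39  P3=30  P4=20  P5=38  P6=13  P7=8
Waiting(P7) = turnaround − burst = 4 − 1 = 3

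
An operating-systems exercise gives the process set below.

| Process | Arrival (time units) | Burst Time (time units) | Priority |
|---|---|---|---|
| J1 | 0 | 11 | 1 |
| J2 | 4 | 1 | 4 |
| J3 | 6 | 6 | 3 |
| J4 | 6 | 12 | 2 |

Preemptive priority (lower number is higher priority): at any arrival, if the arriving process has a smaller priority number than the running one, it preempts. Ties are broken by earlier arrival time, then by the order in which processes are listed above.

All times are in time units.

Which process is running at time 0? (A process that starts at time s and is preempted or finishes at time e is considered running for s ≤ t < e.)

Schedule: | J1 0-11 | J4 11-23 | J3 23-29 | J2 29-30 |
Completion: J1=11  J2=30  J3=29  J4=23

J1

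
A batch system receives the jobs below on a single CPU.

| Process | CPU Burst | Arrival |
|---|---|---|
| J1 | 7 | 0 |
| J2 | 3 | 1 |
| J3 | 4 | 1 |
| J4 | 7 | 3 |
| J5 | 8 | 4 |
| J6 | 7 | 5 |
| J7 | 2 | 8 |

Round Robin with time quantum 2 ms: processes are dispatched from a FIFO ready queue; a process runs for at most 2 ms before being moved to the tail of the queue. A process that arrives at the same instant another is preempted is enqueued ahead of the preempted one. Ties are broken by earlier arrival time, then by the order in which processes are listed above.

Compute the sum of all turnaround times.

Timeline: | J1 0-2 | J2 2-4 | J3 4-6 | J1 6-8 | J4 8-10 | J5 10-12 | J2 12-13 | J6 13-15 | J3 15-17 | J7 17-19 | J1 19-21 | J4 21-23 | J5 23-25 | J6 25-27 | J1 27-28 | J4 28-30 | J5 30-32 | J6 32-34 | J4 34-35 | J5 35-37 | J6 37-38 |
Completion: J1=28  J2=13  J3=17  J4=35  J5=37  J6=38  J7=19
Turnaround (C−A): J1=28  J2=12  J3=16  J4=32  J5=33  J6=33  J7=11
Turnaround = completion − arrival: J1=28, J2=12, J3=16, J4=32, J5=33, J6=33, J7=11
Total turnaround = 28 + 12 + 16 + 32 + 33 + 33 + 11 = 165

165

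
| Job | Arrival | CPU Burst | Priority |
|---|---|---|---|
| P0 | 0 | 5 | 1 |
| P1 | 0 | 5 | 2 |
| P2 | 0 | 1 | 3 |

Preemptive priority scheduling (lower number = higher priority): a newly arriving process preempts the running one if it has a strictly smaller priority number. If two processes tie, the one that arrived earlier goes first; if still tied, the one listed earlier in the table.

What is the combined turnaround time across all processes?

Schedule: | P0 0-5 | P1 5-10 | P2 10-11 |
Completion: P0=5  P1=10  P2=11
Turnaround (C−A): P0=5  P1=10  P2=11
Turnaround = completion − arrival: P0=5, P1=10, P2=11
Total turnaround = 5 + 10 + 11 = 26

26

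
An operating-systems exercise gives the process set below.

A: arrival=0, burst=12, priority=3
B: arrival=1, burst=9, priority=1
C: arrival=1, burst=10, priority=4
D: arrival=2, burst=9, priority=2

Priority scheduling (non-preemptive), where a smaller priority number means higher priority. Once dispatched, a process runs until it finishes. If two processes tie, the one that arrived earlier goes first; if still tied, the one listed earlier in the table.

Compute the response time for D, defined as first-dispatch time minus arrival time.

19

Gantt: | A 0-12 | B 12-21 | D 21-30 | C 30-40 |
Completion: A=12  B=21  C=40  D=30
Response(D) = first start − arrival = 21 − 2 = 19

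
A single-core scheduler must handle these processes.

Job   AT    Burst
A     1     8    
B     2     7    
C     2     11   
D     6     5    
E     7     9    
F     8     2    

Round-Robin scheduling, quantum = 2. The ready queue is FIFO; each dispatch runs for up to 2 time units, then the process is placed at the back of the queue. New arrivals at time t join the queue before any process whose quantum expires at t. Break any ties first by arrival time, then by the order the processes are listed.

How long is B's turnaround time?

30

Gantt: | idle 0-1 | A 1-3 | B 3-5 | C 5-7 | A 7-9 | B 9-11 | D 11-13 | E 13-15 | C 15-17 | F 17-19 | A 19-21 | B 21-23 | D 23-25 | E 25-27 | C 27-29 | A 29-31 | B 31-32 | D 32-33 | E 33-35 | C 35-37 | E 37-39 | C 39-41 | E 41-42 | C 42-43 |
Completion: A=31  B=32  C=43  D=33  E=42  F=19
Turnaround (C−A): A=30  B=30  C=41  D=27  E=35  F=11
Turnaround(B) = completion − arrival = 32 − 2 = 30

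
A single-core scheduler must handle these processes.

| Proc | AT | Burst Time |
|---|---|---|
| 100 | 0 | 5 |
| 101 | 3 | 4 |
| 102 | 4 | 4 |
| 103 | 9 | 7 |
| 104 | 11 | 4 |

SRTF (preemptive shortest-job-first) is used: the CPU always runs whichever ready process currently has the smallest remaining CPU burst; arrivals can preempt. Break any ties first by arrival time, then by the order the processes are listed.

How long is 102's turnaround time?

Timeline: | 100 0-5 | 101 5-9 | 102 9-13 | 104 13-17 | 103 17-24 |
Completion: 100=5  101=9  102=13  103=24  104=17
Turnaround (C−A): 100=5  101=6  102=9  103=15  104=6
Turnaround(102) = completion − arrival = 13 − 4 = 9

9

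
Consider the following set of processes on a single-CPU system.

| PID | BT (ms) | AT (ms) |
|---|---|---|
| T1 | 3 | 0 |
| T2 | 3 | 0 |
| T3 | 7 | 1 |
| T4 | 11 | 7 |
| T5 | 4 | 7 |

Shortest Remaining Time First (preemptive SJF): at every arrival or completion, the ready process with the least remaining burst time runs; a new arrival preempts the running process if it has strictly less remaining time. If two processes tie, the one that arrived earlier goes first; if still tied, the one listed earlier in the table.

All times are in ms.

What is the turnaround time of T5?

Schedule: | T1 0-3 | T2 3-6 | T3 6-7 | T5 7-11 | T3 11-17 | T4 17-28 |
Completion: T1=3  T2=6  T3=17  T4=28  T5=11
Turnaround (C−A): T1=3  T2=6  T3=16  T4=21  T5=4
Turnaround(T5) = completion − arrival = 11 − 7 = 4

4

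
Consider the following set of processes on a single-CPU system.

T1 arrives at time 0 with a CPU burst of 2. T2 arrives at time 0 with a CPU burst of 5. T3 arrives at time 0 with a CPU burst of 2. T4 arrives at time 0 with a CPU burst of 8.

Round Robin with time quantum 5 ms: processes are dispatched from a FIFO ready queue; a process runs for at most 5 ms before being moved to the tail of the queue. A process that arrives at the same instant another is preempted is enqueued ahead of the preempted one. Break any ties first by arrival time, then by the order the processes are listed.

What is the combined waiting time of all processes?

Timeline: | T1 0-2 | T2 2-7 | T3 7-9 | T4 9-17 |
Completion: T1=2  T2=7  T3=9  T4=17
Turnaround (C−A): T1=2  T2=7  T3=9  T4=17
Waiting = turnaround − burst: T1=0, T2=2, T3=7, T4=9
Total waiting = 0 + 2 + 7 + 9 = 18

18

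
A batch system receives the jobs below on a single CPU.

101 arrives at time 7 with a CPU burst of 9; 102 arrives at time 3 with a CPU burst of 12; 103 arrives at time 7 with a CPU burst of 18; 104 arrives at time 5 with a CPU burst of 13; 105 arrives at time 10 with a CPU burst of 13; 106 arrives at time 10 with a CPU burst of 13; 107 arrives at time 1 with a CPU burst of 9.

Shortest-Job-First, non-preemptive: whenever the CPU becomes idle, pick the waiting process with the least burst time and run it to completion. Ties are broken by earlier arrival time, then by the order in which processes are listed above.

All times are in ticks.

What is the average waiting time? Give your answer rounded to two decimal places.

27.00

Timeline: | idle 0-1 | 107 1-10 | 101 10-19 | 102 19-31 | 104 31-44 | 105 44-57 | 106 57-70 | 103 70-88 |
Completion: 101=19  102=31  103=88  104=44  105=57  106=70  107=10
Turnaround (C−A): 101=12  102=28  103=81  104=39  105=47  106=60  107=9
Waiting times: 101=3, 102=16, 103=63, 104=26, 105=34, 106=47, 107=0
Average waiting = (3+16+63+26+34+47+0) / 7 = 189/7 = 27.00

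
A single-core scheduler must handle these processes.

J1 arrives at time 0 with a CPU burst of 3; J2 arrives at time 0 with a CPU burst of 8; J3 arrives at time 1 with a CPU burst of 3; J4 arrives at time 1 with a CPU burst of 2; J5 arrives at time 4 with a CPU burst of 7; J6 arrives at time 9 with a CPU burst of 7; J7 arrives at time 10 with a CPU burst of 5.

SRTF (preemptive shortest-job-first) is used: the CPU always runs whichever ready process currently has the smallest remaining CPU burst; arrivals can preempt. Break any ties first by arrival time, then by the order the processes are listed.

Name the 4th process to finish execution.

Schedule: | J1 0-3 | J4 3-5 | J3 5-8 | J5 8-15 | J7 15-20 | J6 20-27 | J2 27-35 |
Completion: J1=3  J2=35  J3=8  J4=5  J5=15  J6=27  J7=20
Finish order: J1 → J4 → J3 → J5 → J7 → J6 → J2

J5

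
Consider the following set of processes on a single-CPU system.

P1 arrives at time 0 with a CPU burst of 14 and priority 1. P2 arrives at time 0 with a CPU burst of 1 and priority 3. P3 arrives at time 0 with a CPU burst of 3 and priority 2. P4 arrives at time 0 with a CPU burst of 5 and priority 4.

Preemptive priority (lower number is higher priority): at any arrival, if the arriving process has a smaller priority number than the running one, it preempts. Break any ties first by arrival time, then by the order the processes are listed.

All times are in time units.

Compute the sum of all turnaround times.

Schedule: | P1 0-14 | P3 14-17 | P2 17-18 | P4 18-23 |
Completion: P1=14  P2=18  P3=17  P4=23
Turnaround = completion − arrival: P1=14, P2=18, P3=17, P4=23
Total turnaround = 14 + 18 + 17 + 23 = 72

72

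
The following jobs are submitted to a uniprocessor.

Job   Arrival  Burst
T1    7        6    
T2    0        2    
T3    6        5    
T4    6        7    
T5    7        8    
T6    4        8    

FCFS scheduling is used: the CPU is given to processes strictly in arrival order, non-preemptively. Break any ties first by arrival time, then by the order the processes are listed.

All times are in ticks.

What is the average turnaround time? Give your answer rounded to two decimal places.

Schedule: | T2 0-2 | idle 2-4 | T6 4-12 | T3 12-17 | T4 17-24 | T1 24-30 | T5 30-38 |
Completion: T1=30  T2=2  T3=17  T4=24  T5=38  T6=12
Turnaround times: T1=23, T2=2, T3=11, T4=18, T5=31, T6=8
Average turnaround = (23+2+11+18+31+8) / 6 = 93/6 = 15.50

15.50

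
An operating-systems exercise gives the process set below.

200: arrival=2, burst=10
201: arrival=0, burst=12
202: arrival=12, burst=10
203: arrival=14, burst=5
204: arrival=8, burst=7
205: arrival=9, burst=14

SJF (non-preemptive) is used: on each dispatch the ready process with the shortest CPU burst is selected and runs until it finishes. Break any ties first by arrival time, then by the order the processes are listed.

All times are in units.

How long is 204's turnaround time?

Schedule: | 201 0-12 | 204 12-19 | 203 19-24 | 200 24-34 | 202 34-44 | 205 44-58 |
Completion: 200=34  201=12  202=44  203=24  204=19  205=58
Turnaround (C−A): 200=32  201=12  202=32  203=10  204=11  205=49
Turnaround(204) = completion − arrival = 19 − 8 = 11

11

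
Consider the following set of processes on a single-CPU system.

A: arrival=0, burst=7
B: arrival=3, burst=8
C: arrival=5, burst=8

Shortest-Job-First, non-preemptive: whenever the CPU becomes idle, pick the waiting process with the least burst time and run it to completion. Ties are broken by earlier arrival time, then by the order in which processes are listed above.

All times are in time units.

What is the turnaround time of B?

12

Gantt: | A 0-7 | B 7-15 | C 15-23 |
Completion: A=7  B=15  C=23
Turnaround (C−A): A=7  B=12  C=18
Turnaround(B) = completion − arrival = 15 − 3 = 12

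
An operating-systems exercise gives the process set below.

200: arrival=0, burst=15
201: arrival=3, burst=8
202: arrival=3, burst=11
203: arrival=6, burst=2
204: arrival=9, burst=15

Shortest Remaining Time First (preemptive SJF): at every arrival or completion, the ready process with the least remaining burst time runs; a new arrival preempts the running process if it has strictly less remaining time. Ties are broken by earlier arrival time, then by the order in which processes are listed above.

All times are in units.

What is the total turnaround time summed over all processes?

Timeline: | 200 0-3 | 201 3-6 | 203 6-8 | 201 8-13 | 202 13-24 | 200 24-36 | 204 36-51 |
Completion: 200=36  201=13  202=24  203=8  204=51
Turnaround (C−A): 200=36  201=10  202=21  203=2  204=42
Turnaround = completion − arrival: 200=36, 201=10, 202=21, 203=2, 204=42
Total turnaround = 36 + 10 + 21 + 2 + 42 = 111

111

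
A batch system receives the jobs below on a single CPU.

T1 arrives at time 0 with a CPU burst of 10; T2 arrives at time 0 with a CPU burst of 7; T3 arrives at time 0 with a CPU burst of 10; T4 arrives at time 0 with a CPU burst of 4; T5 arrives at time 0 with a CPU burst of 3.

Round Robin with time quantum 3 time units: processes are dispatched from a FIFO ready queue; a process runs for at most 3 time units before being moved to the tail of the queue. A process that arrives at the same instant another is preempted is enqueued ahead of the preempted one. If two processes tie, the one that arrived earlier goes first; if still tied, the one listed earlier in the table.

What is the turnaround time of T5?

15

Schedule: | T1 0-3 | T2 3-6 | T3 6-9 | T4 9-12 | T5 12-15 | T1 15-18 | T2 18-21 | T3 21-24 | T4 24-25 | T1 25-28 | T2 28-29 | T3 29-32 | T1 32-33 | T3 33-34 |
Completion: T1=33  T2=29  T3=34  T4=25  T5=15
Turnaround (C−A): T1=33  T2=29  T3=34  T4=25  T5=15
Turnaround(T5) = completion − arrival = 15 − 0 = 15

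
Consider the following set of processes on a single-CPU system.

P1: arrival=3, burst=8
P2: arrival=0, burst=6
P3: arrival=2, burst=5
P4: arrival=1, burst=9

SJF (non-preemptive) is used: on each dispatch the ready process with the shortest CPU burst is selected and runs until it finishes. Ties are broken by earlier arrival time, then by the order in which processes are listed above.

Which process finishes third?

Timeline: | P2 0-6 | P3 6-11 | P1 11-19 | P4 19-28 |
Completion: P1=19  P2=6  P3=11  P4=28
Finish order: P2 → P3 → P1 → P4

P1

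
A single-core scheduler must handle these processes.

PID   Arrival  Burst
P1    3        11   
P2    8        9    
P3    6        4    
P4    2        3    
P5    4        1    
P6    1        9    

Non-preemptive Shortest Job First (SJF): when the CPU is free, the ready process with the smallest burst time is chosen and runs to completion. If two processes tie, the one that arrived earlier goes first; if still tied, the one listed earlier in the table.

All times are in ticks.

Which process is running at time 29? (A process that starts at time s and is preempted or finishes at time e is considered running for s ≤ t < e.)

P1

Timeline: | idle 0-1 | P6 1-10 | P5 10-11 | P4 11-14 | P3 14-18 | P2 18-27 | P1 27-38 |
Completion: P1=38  P2=27  P3=18  P4=14  P5=11  P6=10
Turnaround (C−A): P1=35  P2=19  P3=12  P4=12  P5=7  P6=9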